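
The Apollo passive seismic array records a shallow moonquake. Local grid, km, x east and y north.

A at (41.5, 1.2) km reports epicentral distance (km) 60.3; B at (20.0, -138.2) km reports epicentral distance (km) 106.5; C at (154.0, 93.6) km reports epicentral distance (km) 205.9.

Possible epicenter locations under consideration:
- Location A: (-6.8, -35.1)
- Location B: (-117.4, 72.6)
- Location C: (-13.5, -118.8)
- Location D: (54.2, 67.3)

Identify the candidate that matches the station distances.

Location A

For each candidate, compare |candidate − station| to the reported distance:
Location A: residuals A 0.1, B 0.0, C 0.1 → max 0.1 km
Location B: residuals A 113.9, B 145.1, C 66.3 → max 145.1 km
Location C: residuals A 71.7, B 67.8, C 64.6 → max 71.7 km
Location D: residuals A 7.0, B 101.8, C 102.7 → max 102.7 km
Only Location A has all residuals ≈ 0.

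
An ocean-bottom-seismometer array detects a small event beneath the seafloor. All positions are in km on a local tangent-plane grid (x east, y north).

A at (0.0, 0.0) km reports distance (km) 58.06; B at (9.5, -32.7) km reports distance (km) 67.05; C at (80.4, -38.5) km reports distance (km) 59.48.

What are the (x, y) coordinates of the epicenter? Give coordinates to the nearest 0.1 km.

55.9 km east, 15.7 km north

Circle about each station: x² + y² = 58.06²; (x − 9.5)² + (y + 32.7)² = 67.05²; (x − 80.4)² + (y + 38.5)² = 59.48².
Subtracting pairs of circle equations eliminates x²+y² and gives linear equations (the radical axes):
19.0 x − 65.4 y = 34.80
160.8 x − 77.0 y = 7779.50
Solving the 2×2 system: x ≈ 55.9, y ≈ 15.7 km.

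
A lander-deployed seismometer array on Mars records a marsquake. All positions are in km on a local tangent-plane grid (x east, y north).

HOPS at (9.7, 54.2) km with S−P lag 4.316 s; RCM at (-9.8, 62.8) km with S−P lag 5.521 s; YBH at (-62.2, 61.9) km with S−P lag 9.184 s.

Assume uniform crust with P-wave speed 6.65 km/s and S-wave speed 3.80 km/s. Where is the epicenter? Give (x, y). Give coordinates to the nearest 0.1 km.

(5.2, 16.2)

Distance from S−P lag: d = Δt · v_P v_S / (v_P − v_S) = Δt · (6.65·3.80)/(6.65−3.80) ≈ 8.8667·Δt.
So d_HOPS = 38.27, d_RCM = 48.95, d_YBH = 81.43 km.
Circle about each station: (x − 9.7)² + (y − 54.2)² = 38.27²; (x + 9.8)² + (y − 62.8)² = 48.95²; (x + 62.2)² + (y − 61.9)² = 81.43².
Subtracting the HOPS equation from the RCM and YBH equations removes the quadratic terms:
-39.0 x + 17.2 y = 76.64
-143.8 x + 15.4 y = -497.53
Solving the 2×2 system: x ≈ 5.2, y ≈ 16.2 km.
Check against HOPS (with the unrounded x, y): √((x − 9.7)²+(y − 54.2)²) = 38.22 ≈ 38.27 km. ✓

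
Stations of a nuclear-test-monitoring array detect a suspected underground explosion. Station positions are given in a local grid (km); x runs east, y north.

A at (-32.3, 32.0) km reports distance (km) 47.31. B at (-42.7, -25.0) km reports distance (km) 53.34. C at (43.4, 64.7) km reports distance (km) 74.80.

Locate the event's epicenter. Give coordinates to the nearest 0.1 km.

x ≈ 3.7 km, y ≈ 1.3 km

Circle about each station: (x + 32.3)² + (y − 32.0)² = 47.31²; (x + 42.7)² + (y + 25.0)² = 53.34²; (x − 43.4)² + (y − 64.7)² = 74.80².
Subtracting pairs of circle equations eliminates x²+y² and gives linear equations (the radical axes):
-20.8 x − 114.0 y = -225.92
151.4 x + 65.4 y = 645.56
Solving the 2×2 system: x ≈ 3.7, y ≈ 1.3 km.
Check against A (with the unrounded x, y): √((x + 32.3)²+(y − 32.0)²) = 47.31 ≈ 47.31 km. ✓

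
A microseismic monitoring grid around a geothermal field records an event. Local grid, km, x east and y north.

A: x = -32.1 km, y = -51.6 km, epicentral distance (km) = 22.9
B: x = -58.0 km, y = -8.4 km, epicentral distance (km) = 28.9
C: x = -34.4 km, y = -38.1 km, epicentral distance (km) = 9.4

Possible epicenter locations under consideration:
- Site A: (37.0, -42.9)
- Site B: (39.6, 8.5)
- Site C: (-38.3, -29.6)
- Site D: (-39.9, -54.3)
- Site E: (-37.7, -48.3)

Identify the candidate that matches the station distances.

For each candidate, compare |candidate − station| to the reported distance:
Site A: residuals A 46.7, B 72.2, C 62.2 → max 72.2 km
Site B: residuals A 70.7, B 70.2, C 78.1 → max 78.1 km
Site C: residuals A 0.0, B 0.0, C 0.0 → max 0.0 km
Site D: residuals A 14.6, B 20.4, C 7.7 → max 20.4 km
Site E: residuals A 16.4, B 15.9, C 1.3 → max 16.4 km
Only Site C has all residuals ≈ 0.

Site C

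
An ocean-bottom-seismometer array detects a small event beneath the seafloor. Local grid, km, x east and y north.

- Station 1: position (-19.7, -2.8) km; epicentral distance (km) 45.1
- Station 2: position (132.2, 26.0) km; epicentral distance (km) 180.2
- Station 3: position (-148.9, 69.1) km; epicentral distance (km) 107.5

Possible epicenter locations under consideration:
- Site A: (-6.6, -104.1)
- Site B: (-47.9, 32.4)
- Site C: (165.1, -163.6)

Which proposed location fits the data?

For each candidate, compare |candidate − station| to the reported distance:
Site A: residuals Station 1 57.0, Station 2 10.0, Station 3 116.7 → max 116.7 km
Site B: residuals Station 1 0.0, Station 2 0.0, Station 3 0.0 → max 0.0 km
Site C: residuals Station 1 199.9, Station 2 12.2, Station 3 283.3 → max 283.3 km
Only Site B has all residuals ≈ 0.

Site B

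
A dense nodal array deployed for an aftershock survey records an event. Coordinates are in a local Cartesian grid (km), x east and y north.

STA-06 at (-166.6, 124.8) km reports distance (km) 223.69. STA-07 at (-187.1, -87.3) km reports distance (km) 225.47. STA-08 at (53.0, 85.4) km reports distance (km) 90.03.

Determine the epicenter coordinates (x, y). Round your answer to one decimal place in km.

Circle about each station: (x + 166.6)² + (y − 124.8)² = 223.69²; (x + 187.1)² + (y + 87.3)² = 225.47²; (x − 53.0)² + (y − 85.4)² = 90.03².
Subtracting pairs of circle equations eliminates x²+y² and gives linear equations (the radical axes):
-41.0 x − 424.2 y = -1502.40
439.2 x − 78.8 y = 8703.38
Solving the 2×2 system: x ≈ 20.1, y ≈ 1.6 km.

(20.1, 1.6)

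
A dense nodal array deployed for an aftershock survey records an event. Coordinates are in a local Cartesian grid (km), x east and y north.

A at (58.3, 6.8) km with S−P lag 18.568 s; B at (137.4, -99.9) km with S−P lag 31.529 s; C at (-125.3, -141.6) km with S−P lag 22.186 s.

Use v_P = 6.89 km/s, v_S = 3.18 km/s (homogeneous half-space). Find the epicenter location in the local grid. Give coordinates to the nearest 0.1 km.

-39.7 km east, -42.4 km north

Distance from S−P lag: d = Δt · v_P v_S / (v_P − v_S) = Δt · (6.89·3.18)/(6.89−3.18) ≈ 5.9057·Δt.
So d_A = 109.66, d_B = 186.20, d_C = 131.02 km.
Circle about each station: (x − 58.3)² + (y − 6.8)² = 109.66²; (x − 137.4)² + (y + 99.9)² = 186.20²; (x + 125.3)² + (y + 141.6)² = 131.02².
Subtracting pairs of circle equations eliminates x²+y² and gives linear equations (the radical axes):
158.2 x − 213.4 y = 2768.52
-367.2 x − 296.8 y = 27164.60
Solving the 2×2 system: x ≈ -39.7, y ≈ -42.4 km.
Check against A (with the unrounded x, y): √((x − 58.3)²+(y − 6.8)²) = 109.66 ≈ 109.66 km. ✓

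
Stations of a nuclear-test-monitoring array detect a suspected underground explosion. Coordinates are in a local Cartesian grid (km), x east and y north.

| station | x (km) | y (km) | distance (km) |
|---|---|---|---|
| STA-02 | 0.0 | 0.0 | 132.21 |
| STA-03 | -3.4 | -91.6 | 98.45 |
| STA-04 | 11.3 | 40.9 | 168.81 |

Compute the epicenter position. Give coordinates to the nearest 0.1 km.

(-101.6, -84.6)

Circle about each station: x² + y² = 132.21²; (x + 3.4)² + (y + 91.6)² = 98.45²; (x − 11.3)² + (y − 40.9)² = 168.81².
Subtracting the STA-02 equation from the STA-03 and STA-04 equations removes the quadratic terms:
-6.8 x − 183.2 y = 16189.20
22.6 x + 81.8 y = -9216.83
Solving the 2×2 system: x ≈ -101.6, y ≈ -84.6 km.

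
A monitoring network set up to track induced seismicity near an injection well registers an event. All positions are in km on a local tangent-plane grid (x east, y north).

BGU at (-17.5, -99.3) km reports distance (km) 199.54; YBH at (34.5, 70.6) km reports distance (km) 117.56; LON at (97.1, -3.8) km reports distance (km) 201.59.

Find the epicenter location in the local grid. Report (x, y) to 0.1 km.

Circle about each station: (x + 17.5)² + (y + 99.3)² = 199.54²; (x − 34.5)² + (y − 70.6)² = 117.56²; (x − 97.1)² + (y + 3.8)² = 201.59².
Subtracting pairs of circle equations eliminates x²+y² and gives linear equations (the radical axes):
104.0 x + 339.8 y = 22003.73
229.2 x + 191.0 y = -1546.21
Solving the 2×2 system: x ≈ -81.5, y ≈ 89.7 km.
Check against BGU (with the unrounded x, y): √((x + 17.5)²+(y + 99.3)²) = 199.54 ≈ 199.54 km. ✓

x ≈ -81.5 km, y ≈ 89.7 km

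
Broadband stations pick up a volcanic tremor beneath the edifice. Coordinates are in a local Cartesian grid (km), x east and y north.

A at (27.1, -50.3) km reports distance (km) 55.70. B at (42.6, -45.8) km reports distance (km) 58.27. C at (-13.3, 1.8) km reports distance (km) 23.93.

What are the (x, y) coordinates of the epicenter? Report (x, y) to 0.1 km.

(10.6, 2.9)

Circle about each station: (x − 27.1)² + (y + 50.3)² = 55.70²; (x − 42.6)² + (y + 45.8)² = 58.27²; (x + 13.3)² + (y − 1.8)² = 23.93².
Subtracting the A equation from the B and C equations removes the quadratic terms:
31.0 x + 9.0 y = 355.00
-80.8 x + 104.2 y = -554.52
Solving the 2×2 system: x ≈ 10.6, y ≈ 2.9 km.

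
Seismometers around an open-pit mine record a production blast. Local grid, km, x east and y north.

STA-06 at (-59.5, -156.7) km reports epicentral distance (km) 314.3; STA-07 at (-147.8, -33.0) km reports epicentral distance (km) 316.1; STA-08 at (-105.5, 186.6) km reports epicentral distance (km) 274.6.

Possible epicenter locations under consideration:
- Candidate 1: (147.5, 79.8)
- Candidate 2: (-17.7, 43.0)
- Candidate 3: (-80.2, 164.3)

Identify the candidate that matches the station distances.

For each candidate, compare |candidate − station| to the reported distance:
Candidate 1: residuals STA-06 0.0, STA-07 0.0, STA-08 0.0 → max 0.0 km
Candidate 2: residuals STA-06 110.3, STA-07 165.4, STA-08 106.3 → max 165.4 km
Candidate 3: residuals STA-06 7.4, STA-07 107.5, STA-08 240.9 → max 240.9 km
Only Candidate 1 has all residuals ≈ 0.

Candidate 1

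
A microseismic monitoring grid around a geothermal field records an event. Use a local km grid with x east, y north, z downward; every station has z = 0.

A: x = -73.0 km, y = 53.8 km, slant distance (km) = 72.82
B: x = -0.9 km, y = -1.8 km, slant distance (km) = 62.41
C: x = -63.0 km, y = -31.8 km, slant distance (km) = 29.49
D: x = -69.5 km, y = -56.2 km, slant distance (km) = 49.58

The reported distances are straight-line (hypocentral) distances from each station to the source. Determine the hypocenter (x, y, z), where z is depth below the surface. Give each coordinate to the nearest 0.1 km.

(-57.8, -13.7, 22.7)

Each station gives a sphere (x−x_i)² + (y−y_i)² + z² = d_i² (stations at z=0).
Subtracting the A sphere from B and C: z² cancels, leaving linear equations in x and y:
144.2 x − 111.2 y = -6811.65
20.0 x − 171.2 y = 1189.89
Solving: x ≈ -57.805, y ≈ -13.703 km (keep extra digits for the depth step; rounded: -57.8, -13.7).
Then from the A sphere: z² = 72.82² − (x + 73.0)² − (y − 53.8)² with x = -57.805, y = -13.703, so z ≈ 22.698 ≈ 22.7 km.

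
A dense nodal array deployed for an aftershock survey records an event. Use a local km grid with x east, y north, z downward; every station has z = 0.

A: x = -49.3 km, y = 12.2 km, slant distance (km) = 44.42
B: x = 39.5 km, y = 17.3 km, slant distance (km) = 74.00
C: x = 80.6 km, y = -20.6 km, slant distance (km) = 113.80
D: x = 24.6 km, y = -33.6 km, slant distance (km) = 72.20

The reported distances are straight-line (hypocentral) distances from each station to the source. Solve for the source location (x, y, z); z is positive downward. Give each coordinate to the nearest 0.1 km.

Each station gives a sphere (x−x_i)² + (y−y_i)² + z² = d_i² (stations at z=0).
Subtracting the A sphere from B and C: z² cancels, leaving linear equations in x and y:
177.6 x + 10.2 y = -4222.65
259.8 x − 65.6 y = -6635.91
Solving: x ≈ -24.103, y ≈ 5.699 km (keep extra digits for the depth step; rounded: -24.1, 5.7).
Then from the A sphere: z² = 44.42² − (x + 49.3)² − (y − 12.2)² with x = -24.103, y = 5.699, so z ≈ 36.000 ≈ 36.0 km.

(-24.1, 5.7, 36.0)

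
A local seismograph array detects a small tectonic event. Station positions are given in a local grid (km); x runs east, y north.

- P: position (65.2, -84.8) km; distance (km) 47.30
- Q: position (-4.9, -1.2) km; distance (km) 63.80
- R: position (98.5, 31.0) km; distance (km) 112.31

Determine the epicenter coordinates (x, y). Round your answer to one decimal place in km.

27.6 km east, -56.1 km north

Circle about each station: (x − 65.2)² + (y + 84.8)² = 47.30²; (x + 4.9)² + (y + 1.2)² = 63.80²; (x − 98.5)² + (y − 31.0)² = 112.31².
Subtracting the P equation from the Q and R equations removes the quadratic terms:
-140.2 x + 167.2 y = -13249.78
66.6 x + 231.6 y = -11155.08
Solving the 2×2 system: x ≈ 27.6, y ≈ -56.1 km.
Check against P (with the unrounded x, y): √((x − 65.2)²+(y + 84.8)²) = 47.30 ≈ 47.30 km. ✓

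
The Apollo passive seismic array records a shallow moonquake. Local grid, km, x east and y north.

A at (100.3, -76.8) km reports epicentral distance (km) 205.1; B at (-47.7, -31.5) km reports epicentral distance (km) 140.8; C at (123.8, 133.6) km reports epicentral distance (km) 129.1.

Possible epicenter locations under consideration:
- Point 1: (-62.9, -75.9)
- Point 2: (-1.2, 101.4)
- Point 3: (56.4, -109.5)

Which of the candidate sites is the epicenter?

Point 2

For each candidate, compare |candidate − station| to the reported distance:
Point 1: residuals A 41.9, B 93.9, C 151.5 → max 151.5 km
Point 2: residuals A 0.0, B 0.0, C 0.0 → max 0.0 km
Point 3: residuals A 150.4, B 10.7, C 123.2 → max 150.4 km
Only Point 2 has all residuals ≈ 0.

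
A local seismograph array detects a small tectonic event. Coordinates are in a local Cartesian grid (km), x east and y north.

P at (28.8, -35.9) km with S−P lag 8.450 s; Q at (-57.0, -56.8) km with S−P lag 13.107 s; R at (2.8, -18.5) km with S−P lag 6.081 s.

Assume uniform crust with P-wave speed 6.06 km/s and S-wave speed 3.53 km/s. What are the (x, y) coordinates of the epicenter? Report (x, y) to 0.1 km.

Distance from S−P lag: d = Δt · v_P v_S / (v_P − v_S) = Δt · (6.06·3.53)/(6.06−3.53) ≈ 8.4553·Δt.
So d_P = 71.45, d_Q = 110.82, d_R = 51.42 km.
Circle about each station: (x − 28.8)² + (y + 35.9)² = 71.45²; (x + 57.0)² + (y + 56.8)² = 110.82²; (x − 2.8)² + (y + 18.5)² = 51.42².
Subtracting pairs of circle equations eliminates x²+y² and gives linear equations (the radical axes):
-171.6 x − 41.8 y = -2818.98
-52.0 x + 34.8 y = 692.93
Solving the 2×2 system: x ≈ 8.5, y ≈ 32.6 km.

x ≈ 8.5 km, y ≈ 32.6 km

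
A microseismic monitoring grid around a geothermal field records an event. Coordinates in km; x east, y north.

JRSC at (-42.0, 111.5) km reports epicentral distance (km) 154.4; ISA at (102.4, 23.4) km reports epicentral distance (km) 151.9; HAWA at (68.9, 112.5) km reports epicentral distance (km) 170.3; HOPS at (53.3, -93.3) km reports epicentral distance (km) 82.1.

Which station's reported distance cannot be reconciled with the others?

ISA

Solve using three stations at a time. Using JRSC, HAWA, HOPS (subtract circle equations pairwise → linear system) gives (x, y) ≈ (-8.5, -39.2).
Distances from that point to each station vs reported:
  JRSC: calculated 154.4 vs reported 154.4 → residual 0.0 km
  ISA: calculated 127.3 vs reported 151.9 → residual 24.6 km
  HAWA: calculated 170.3 vs reported 170.3 → residual 0.0 km
  HOPS: calculated 82.1 vs reported 82.1 → residual 0.0 km
JRSC, HAWA, HOPS are mutually consistent (residuals ≈ 0); ISA is off by 24.6 km.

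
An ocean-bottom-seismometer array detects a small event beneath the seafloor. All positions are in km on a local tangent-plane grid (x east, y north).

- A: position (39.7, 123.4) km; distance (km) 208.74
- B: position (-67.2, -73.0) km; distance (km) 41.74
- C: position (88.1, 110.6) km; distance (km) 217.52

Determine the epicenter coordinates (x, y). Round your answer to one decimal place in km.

(-25.5, -74.9)

Circle about each station: (x − 39.7)² + (y − 123.4)² = 208.74²; (x + 67.2)² + (y + 73.0)² = 41.74²; (x − 88.1)² + (y − 110.6)² = 217.52².
Subtracting pairs of circle equations eliminates x²+y² and gives linear equations (the radical axes):
-213.8 x − 392.8 y = 34871.35
96.8 x − 25.6 y = -552.24
Solving the 2×2 system: x ≈ -25.5, y ≈ -74.9 km.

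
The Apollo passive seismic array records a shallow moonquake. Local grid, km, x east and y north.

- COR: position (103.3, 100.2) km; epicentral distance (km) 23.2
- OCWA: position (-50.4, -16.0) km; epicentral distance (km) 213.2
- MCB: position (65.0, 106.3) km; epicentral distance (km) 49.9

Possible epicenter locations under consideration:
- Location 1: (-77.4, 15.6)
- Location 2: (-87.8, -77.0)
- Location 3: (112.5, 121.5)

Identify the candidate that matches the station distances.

Location 3

For each candidate, compare |candidate − station| to the reported distance:
Location 1: residuals COR 176.3, OCWA 171.6, MCB 118.9 → max 176.3 km
Location 2: residuals COR 237.4, OCWA 141.6, MCB 188.7 → max 237.4 km
Location 3: residuals COR 0.0, OCWA 0.0, MCB 0.0 → max 0.0 km
Only Location 3 has all residuals ≈ 0.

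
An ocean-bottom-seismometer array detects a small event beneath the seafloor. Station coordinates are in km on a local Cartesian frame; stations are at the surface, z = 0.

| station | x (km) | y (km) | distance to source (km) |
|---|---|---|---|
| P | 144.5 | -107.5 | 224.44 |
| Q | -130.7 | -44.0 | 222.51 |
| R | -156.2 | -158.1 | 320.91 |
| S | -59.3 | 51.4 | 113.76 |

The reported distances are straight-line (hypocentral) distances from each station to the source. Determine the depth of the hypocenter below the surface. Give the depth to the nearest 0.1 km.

Each station gives a sphere (x−x_i)² + (y−y_i)² + z² = d_i² (stations at z=0).
Subtracting the P sphere from Q and R: z² cancels, leaving linear equations in x and y:
-550.4 x + 127.0 y = -12555.40
-601.4 x − 101.2 y = -35652.36
Solving: x ≈ 43.902, y ≈ 91.402 km (keep extra digits for the depth step; rounded: 43.9, 91.4).
Then from the P sphere: z² = 224.44² − (x − 144.5)² − (y + 107.5)² with x = 43.902, y = 91.402, so z ≈ 26.294 ≈ 26.3 km.

depth ≈ 26.3 km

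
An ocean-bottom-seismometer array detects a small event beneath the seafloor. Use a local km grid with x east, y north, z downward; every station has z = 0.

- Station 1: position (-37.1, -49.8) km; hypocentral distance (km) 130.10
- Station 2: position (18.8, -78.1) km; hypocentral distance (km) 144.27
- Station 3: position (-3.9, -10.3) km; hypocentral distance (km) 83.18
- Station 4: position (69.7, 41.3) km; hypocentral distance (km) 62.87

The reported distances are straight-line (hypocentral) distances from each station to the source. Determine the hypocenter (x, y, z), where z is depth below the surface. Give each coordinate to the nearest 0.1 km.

Each station gives a sphere (x−x_i)² + (y−y_i)² + z² = d_i² (stations at z=0).
Subtracting the Station 1 sphere from Station 2 and Station 3: z² cancels, leaving linear equations in x and y:
111.8 x − 56.6 y = -1291.22
66.4 x + 79.0 y = 6271.95
Solving: x ≈ 20.093, y ≈ 62.503 km (keep extra digits for the depth step; rounded: 20.1, 62.5).
Then from the Station 1 sphere: z² = 130.10² − (x + 37.1)² − (y + 49.8)² with x = 20.093, y = 62.503, so z ≈ 32.296 ≈ 32.3 km.

x ≈ 20.1 km, y ≈ 62.5 km, depth ≈ 32.3 km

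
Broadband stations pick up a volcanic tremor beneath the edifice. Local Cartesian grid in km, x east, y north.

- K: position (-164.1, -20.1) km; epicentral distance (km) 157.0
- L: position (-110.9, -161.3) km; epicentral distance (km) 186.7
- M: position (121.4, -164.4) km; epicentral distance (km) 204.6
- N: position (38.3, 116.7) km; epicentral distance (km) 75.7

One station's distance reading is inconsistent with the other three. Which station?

Solve using three stations at a time. Using K, L, M (subtract circle equations pairwise → linear system) gives (x, y) ≈ (-7.7, -5.7).
Distances from that point to each station vs reported:
  K: calculated 157.0 vs reported 157.0 → residual 0.0 km
  L: calculated 186.7 vs reported 186.7 → residual 0.0 km
  M: calculated 204.6 vs reported 204.6 → residual 0.0 km
  N: calculated 130.7 vs reported 75.7 → residual 55.0 km
K, L, M are mutually consistent (residuals ≈ 0); N is off by 55.0 km.

N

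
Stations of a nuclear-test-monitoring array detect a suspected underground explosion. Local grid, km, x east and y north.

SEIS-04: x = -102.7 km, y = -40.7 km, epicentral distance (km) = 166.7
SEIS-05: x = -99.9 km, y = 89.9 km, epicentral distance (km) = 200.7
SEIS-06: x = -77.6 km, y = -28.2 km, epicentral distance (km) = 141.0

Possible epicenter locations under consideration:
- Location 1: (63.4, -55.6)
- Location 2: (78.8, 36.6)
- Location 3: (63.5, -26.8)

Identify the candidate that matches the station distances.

Location 3

For each candidate, compare |candidate − station| to the reported distance:
Location 1: residuals SEIS-04 0.1, SEIS-05 18.0, SEIS-06 2.6 → max 18.0 km
Location 2: residuals SEIS-04 30.6, SEIS-05 14.2, SEIS-06 28.3 → max 30.6 km
Location 3: residuals SEIS-04 0.1, SEIS-05 0.1, SEIS-06 0.1 → max 0.1 km
Only Location 3 has all residuals ≈ 0.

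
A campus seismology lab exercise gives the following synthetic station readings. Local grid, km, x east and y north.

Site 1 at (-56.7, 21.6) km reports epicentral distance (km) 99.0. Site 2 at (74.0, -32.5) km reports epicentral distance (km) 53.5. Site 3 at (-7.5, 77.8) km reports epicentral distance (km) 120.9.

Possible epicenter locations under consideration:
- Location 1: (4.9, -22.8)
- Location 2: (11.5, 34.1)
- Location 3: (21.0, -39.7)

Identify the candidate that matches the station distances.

Location 3

For each candidate, compare |candidate − station| to the reported distance:
Location 1: residuals Site 1 23.1, Site 2 16.3, Site 3 19.5 → max 23.1 km
Location 2: residuals Site 1 29.7, Site 2 37.8, Site 3 73.2 → max 73.2 km
Location 3: residuals Site 1 0.0, Site 2 0.0, Site 3 0.0 → max 0.0 km
Only Location 3 has all residuals ≈ 0.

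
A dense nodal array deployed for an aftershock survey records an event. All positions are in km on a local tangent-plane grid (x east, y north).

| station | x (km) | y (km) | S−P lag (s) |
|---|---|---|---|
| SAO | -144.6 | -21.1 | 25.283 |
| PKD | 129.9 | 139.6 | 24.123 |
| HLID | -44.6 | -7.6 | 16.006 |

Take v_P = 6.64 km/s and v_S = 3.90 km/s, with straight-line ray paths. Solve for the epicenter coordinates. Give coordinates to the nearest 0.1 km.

Distance from S−P lag: d = Δt · v_P v_S / (v_P − v_S) = Δt · (6.64·3.90)/(6.64−3.90) ≈ 9.4511·Δt.
So d_SAO = 238.95, d_PKD = 227.99, d_HLID = 151.27 km.
Circle about each station: (x + 144.6)² + (y + 21.1)² = 238.95²; (x − 129.9)² + (y − 139.6)² = 227.99²; (x + 44.6)² + (y + 7.6)² = 151.27².
Subtracting pairs of circle equations eliminates x²+y² and gives linear equations (the radical axes):
549.0 x + 321.4 y = 20125.46
200.0 x + 27.0 y = 14907.04
Solving the 2×2 system: x ≈ 85.9, y ≈ -84.1 km.
Check against SAO (with the unrounded x, y): √((x + 144.6)²+(y + 21.1)²) = 238.94 ≈ 238.95 km. ✓

x ≈ 85.9 km, y ≈ -84.1 km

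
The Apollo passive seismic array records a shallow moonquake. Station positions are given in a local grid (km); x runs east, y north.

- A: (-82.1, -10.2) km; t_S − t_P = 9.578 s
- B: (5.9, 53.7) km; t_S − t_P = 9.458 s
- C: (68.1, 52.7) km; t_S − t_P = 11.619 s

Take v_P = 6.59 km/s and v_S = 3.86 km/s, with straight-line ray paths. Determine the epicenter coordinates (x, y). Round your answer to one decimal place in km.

Distance from S−P lag: d = Δt · v_P v_S / (v_P − v_S) = Δt · (6.59·3.86)/(6.59−3.86) ≈ 9.3177·Δt.
So d_A = 89.25, d_B = 88.13, d_C = 108.26 km.
Circle about each station: (x + 82.1)² + (y + 10.2)² = 89.25²; (x − 5.9)² + (y − 53.7)² = 88.13²; (x − 68.1)² + (y − 52.7)² = 108.26².
Subtracting pairs of circle equations eliminates x²+y² and gives linear equations (the radical axes):
176.0 x + 127.8 y = -3727.28
300.4 x + 125.8 y = -3184.22
Solving the 2×2 system: x ≈ 3.8, y ≈ -34.4 km.

3.8 km east, -34.4 km north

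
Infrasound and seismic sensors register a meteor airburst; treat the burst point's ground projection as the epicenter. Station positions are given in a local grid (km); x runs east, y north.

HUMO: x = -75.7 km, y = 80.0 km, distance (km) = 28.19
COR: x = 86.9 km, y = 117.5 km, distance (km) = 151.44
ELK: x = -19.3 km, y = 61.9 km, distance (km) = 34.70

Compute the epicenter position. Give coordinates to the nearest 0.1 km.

Circle about each station: (x + 75.7)² + (y − 80.0)² = 28.19²; (x − 86.9)² + (y − 117.5)² = 151.44²; (x + 19.3)² + (y − 61.9)² = 34.70².
Subtracting pairs of circle equations eliminates x²+y² and gives linear equations (the radical axes):
325.2 x + 75.0 y = -12912.03
112.8 x − 36.2 y = -8335.80
Solving the 2×2 system: x ≈ -54.0, y ≈ 62.0 km.
Check against HUMO (with the unrounded x, y): √((x + 75.7)²+(y − 80.0)²) = 28.19 ≈ 28.19 km. ✓

x ≈ -54.0 km, y ≈ 62.0 km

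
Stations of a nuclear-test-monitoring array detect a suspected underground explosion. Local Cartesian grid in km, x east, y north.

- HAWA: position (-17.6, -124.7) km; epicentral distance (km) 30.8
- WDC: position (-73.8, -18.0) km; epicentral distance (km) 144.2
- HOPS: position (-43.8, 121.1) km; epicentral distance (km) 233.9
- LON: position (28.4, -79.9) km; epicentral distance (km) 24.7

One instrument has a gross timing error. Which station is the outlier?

Solve using three stations at a time. Using WDC, HOPS, LON (subtract circle equations pairwise → linear system) gives (x, y) ≈ (49.0, -93.6).
Distances from that point to each station vs reported:
  HAWA: calculated 73.5 vs reported 30.8 → residual 42.7 km
  WDC: calculated 144.2 vs reported 144.2 → residual 0.0 km
  HOPS: calculated 233.9 vs reported 233.9 → residual 0.0 km
  LON: calculated 24.7 vs reported 24.7 → residual 0.0 km
WDC, HOPS, LON are mutually consistent (residuals ≈ 0); HAWA is off by 42.7 km.

HAWA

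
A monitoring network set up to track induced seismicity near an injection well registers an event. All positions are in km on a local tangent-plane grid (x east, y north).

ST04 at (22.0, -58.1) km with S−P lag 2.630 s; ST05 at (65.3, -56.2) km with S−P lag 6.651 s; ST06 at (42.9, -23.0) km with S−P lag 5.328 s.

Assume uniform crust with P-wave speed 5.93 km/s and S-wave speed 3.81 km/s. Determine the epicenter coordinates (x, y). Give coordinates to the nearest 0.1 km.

-5.5 km east, -52.7 km north

Distance from S−P lag: d = Δt · v_P v_S / (v_P − v_S) = Δt · (5.93·3.81)/(5.93−3.81) ≈ 10.6572·Δt.
So d_ST04 = 28.03, d_ST05 = 70.88, d_ST06 = 56.78 km.
Circle about each station: (x − 22.0)² + (y + 58.1)² = 28.03²; (x − 65.3)² + (y + 56.2)² = 70.88²; (x − 42.9)² + (y + 23.0)² = 56.78².
Subtracting pairs of circle equations eliminates x²+y² and gives linear equations (the radical axes):
86.6 x + 3.8 y = -675.37
41.8 x + 70.2 y = -3928.49
Solving the 2×2 system: x ≈ -5.5, y ≈ -52.7 km.
Check against ST04 (with the unrounded x, y): √((x − 22.0)²+(y + 58.1)²) = 28.01 ≈ 28.03 km. ✓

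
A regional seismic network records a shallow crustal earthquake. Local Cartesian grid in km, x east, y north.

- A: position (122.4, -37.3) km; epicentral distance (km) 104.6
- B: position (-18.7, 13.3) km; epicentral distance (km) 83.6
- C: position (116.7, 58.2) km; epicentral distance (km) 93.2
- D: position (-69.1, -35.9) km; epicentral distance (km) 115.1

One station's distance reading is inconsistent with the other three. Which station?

Solve using three stations at a time. Using A, C, D (subtract circle equations pairwise → linear system) gives (x, y) ≈ (33.1, 17.1).
Distances from that point to each station vs reported:
  A: calculated 104.6 vs reported 104.6 → residual 0.0 km
  B: calculated 51.9 vs reported 83.6 → residual 31.7 km
  C: calculated 93.2 vs reported 93.2 → residual 0.0 km
  D: calculated 115.1 vs reported 115.1 → residual 0.0 km
A, C, D are mutually consistent (residuals ≈ 0); B is off by 31.7 km.

B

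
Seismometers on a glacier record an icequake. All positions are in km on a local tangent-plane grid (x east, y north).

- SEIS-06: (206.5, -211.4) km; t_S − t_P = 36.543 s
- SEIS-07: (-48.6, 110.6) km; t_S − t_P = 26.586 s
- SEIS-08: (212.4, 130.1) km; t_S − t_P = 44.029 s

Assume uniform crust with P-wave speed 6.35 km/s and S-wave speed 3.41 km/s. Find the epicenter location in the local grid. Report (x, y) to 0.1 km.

Distance from S−P lag: d = Δt · v_P v_S / (v_P − v_S) = Δt · (6.35·3.41)/(6.35−3.41) ≈ 7.3651·Δt.
So d_SEIS-06 = 269.14, d_SEIS-07 = 195.81, d_SEIS-08 = 324.28 km.
Circle about each station: (x − 206.5)² + (y + 211.4)² = 269.14²; (x + 48.6)² + (y − 110.6)² = 195.81²; (x − 212.4)² + (y − 130.1)² = 324.28².
Subtracting the SEIS-06 equation from the SEIS-07 and SEIS-08 equations removes the quadratic terms:
-510.2 x + 644.0 y = -38643.11
11.8 x + 683.0 y = -58013.62
Solving the 2×2 system: x ≈ -30.8, y ≈ -84.4 km.

x ≈ -30.8 km, y ≈ -84.4 km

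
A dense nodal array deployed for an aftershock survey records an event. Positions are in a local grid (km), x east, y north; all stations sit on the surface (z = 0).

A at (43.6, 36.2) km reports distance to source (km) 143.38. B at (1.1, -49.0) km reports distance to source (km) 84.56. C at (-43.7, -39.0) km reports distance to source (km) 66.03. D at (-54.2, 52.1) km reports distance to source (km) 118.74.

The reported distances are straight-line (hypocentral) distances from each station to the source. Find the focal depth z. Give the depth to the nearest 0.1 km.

Each station gives a sphere (x−x_i)² + (y−y_i)² + z² = d_i² (stations at z=0).
Subtracting the A sphere from B and C: z² cancels, leaving linear equations in x and y:
-85.0 x − 170.4 y = 12598.24
-174.6 x − 150.4 y = 16417.15
Solving: x ≈ -53.201, y ≈ -47.395 km (keep extra digits for the depth step; rounded: -53.2, -47.4).
Then from the A sphere: z² = 143.38² − (x − 43.6)² − (y − 36.2)² with x = -53.201, y = -47.395, so z ≈ 64.802 ≈ 64.8 km.

z ≈ 64.8 km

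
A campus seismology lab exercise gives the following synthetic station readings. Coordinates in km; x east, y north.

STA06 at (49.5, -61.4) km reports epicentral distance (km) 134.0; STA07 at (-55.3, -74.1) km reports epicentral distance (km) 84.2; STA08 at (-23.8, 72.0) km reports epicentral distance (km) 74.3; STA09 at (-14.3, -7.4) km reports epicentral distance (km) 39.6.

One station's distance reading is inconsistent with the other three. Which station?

Solve using three stations at a time. Using STA06, STA07, STA08 (subtract circle equations pairwise → linear system) gives (x, y) ≈ (-64.1, 9.6).
Distances from that point to each station vs reported:
  STA06: calculated 134.0 vs reported 134.0 → residual 0.0 km
  STA07: calculated 84.2 vs reported 84.2 → residual 0.0 km
  STA08: calculated 74.3 vs reported 74.3 → residual 0.0 km
  STA09: calculated 52.6 vs reported 39.6 → residual 13.0 km
STA06, STA07, STA08 are mutually consistent (residuals ≈ 0); STA09 is off by 13.0 km.

STA09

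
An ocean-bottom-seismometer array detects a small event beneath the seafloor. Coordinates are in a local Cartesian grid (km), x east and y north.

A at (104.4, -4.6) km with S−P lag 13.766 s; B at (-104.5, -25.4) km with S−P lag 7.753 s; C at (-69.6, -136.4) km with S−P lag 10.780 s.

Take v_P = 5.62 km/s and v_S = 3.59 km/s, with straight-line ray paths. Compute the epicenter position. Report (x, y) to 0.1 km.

-28.4 km east, -37.5 km north

Distance from S−P lag: d = Δt · v_P v_S / (v_P − v_S) = Δt · (5.62·3.59)/(5.62−3.59) ≈ 9.9388·Δt.
So d_A = 136.82, d_B = 77.06, d_C = 107.14 km.
Circle about each station: (x − 104.4)² + (y + 4.6)² = 136.82²; (x + 104.5)² + (y + 25.4)² = 77.06²; (x + 69.6)² + (y + 136.4)² = 107.14².
Subtracting the A equation from the B and C equations removes the quadratic terms:
-417.8 x − 41.6 y = 13426.36
-348.0 x − 263.6 y = 19769.33
Solving the 2×2 system: x ≈ -28.4, y ≈ -37.5 km.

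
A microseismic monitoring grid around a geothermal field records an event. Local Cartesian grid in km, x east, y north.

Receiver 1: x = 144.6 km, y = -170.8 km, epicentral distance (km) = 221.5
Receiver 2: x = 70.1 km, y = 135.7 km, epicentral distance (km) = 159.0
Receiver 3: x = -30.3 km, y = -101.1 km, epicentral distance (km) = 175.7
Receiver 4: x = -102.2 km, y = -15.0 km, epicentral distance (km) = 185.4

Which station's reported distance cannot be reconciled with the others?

Solve using three stations at a time. Using Receiver 1, Receiver 3, Receiver 4 (subtract circle equations pairwise → linear system) gives (x, y) ≈ (75.1, 39.7).
Distances from that point to each station vs reported:
  Receiver 1: calculated 221.6 vs reported 221.5 → residual 0.1 km
  Receiver 2: calculated 96.2 vs reported 159.0 → residual 62.8 km
  Receiver 3: calculated 175.9 vs reported 175.7 → residual 0.2 km
  Receiver 4: calculated 185.6 vs reported 185.4 → residual 0.2 km
Receiver 1, Receiver 3, Receiver 4 are mutually consistent (residuals ≈ 0); Receiver 2 is off by 62.8 km.

Receiver 2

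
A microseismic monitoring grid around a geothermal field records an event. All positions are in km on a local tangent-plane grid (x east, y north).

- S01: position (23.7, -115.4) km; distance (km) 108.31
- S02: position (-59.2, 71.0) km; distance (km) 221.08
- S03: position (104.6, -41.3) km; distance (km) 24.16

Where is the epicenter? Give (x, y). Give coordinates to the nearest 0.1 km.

Circle about each station: (x − 23.7)² + (y + 115.4)² = 108.31²; (x + 59.2)² + (y − 71.0)² = 221.08²; (x − 104.6)² + (y + 41.3)² = 24.16².
Subtracting the S01 equation from the S02 and S03 equations removes the quadratic terms:
-165.8 x + 372.8 y = -42478.52
161.8 x + 148.2 y = 9915.35
Solving the 2×2 system: x ≈ 117.7, y ≈ -61.6 km.

x ≈ 117.7 km, y ≈ -61.6 km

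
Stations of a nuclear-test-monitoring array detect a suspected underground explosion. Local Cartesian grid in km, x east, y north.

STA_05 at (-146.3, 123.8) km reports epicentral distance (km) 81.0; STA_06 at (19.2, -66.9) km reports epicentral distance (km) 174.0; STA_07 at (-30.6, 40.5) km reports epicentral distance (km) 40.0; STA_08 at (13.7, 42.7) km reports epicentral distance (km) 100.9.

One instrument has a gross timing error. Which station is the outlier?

Solve using three stations at a time. Using STA_05, STA_06, STA_08 (subtract circle equations pairwise → linear system) gives (x, y) ≈ (-82.0, 74.6).
Distances from that point to each station vs reported:
  STA_05: calculated 81.0 vs reported 81.0 → residual 0.0 km
  STA_06: calculated 174.0 vs reported 174.0 → residual 0.0 km
  STA_07: calculated 61.7 vs reported 40.0 → residual 21.7 km
  STA_08: calculated 100.9 vs reported 100.9 → residual 0.0 km
STA_05, STA_06, STA_08 are mutually consistent (residuals ≈ 0); STA_07 is off by 21.7 km.

STA_07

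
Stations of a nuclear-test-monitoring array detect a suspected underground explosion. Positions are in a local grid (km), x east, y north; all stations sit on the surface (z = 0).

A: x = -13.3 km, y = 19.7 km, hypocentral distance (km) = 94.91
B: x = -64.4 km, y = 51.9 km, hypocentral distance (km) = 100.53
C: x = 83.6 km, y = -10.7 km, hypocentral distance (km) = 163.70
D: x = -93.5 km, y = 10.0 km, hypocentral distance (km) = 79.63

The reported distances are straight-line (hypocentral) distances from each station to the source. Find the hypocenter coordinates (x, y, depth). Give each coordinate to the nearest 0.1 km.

(-65.4, -23.4, 66.6)

Each station gives a sphere (x−x_i)² + (y−y_i)² + z² = d_i² (stations at z=0).
Subtracting the A sphere from B and C: z² cancels, leaving linear equations in x and y:
-102.2 x + 64.4 y = 5177.62
193.8 x − 60.8 y = -11251.31
Solving: x ≈ -65.388, y ≈ -23.370 km (keep extra digits for the depth step; rounded: -65.4, -23.4).
Then from the A sphere: z² = 94.91² − (x + 13.3)² − (y − 19.7)² with x = -65.388, y = -23.370, so z ≈ 66.631 ≈ 66.6 km.
Check against D (with the unrounded solution): distance 79.65 ≈ 79.63 km. ✓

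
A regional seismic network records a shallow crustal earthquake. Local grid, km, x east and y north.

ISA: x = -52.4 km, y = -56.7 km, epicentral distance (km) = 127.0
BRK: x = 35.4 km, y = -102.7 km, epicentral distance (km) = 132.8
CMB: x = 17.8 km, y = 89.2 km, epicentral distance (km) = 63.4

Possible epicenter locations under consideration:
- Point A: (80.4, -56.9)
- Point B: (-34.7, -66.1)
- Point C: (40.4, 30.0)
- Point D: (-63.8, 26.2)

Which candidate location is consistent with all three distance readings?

Point C

For each candidate, compare |candidate − station| to the reported distance:
Point A: residuals ISA 5.8, BRK 68.6, CMB 95.5 → max 95.5 km
Point B: residuals ISA 107.0, BRK 53.7, CMB 100.5 → max 107.0 km
Point C: residuals ISA 0.0, BRK 0.0, CMB 0.0 → max 0.0 km
Point D: residuals ISA 43.3, BRK 29.9, CMB 39.7 → max 43.3 km
Only Point C has all residuals ≈ 0.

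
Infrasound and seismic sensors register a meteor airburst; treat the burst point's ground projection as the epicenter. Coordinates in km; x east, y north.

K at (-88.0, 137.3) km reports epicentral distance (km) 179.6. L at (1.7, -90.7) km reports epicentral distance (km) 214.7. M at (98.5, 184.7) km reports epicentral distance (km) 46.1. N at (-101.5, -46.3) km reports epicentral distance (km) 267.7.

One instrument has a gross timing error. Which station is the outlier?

L

Solve using three stations at a time. Using K, M, N (subtract circle equations pairwise → linear system) gives (x, y) ≈ (91.6, 139.1).
Distances from that point to each station vs reported:
  K: calculated 179.6 vs reported 179.6 → residual 0.0 km
  L: calculated 246.8 vs reported 214.7 → residual 32.1 km
  M: calculated 46.1 vs reported 46.1 → residual 0.0 km
  N: calculated 267.7 vs reported 267.7 → residual 0.0 km
K, M, N are mutually consistent (residuals ≈ 0); L is off by 32.1 km.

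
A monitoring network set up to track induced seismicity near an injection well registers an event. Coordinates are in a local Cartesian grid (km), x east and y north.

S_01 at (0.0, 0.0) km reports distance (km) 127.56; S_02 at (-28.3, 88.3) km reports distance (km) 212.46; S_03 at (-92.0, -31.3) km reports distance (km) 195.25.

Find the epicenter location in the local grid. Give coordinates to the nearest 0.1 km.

(96.0, -84.0)

Circle about each station: x² + y² = 127.56²; (x + 28.3)² + (y − 88.3)² = 212.46²; (x + 92.0)² + (y + 31.3)² = 195.25².
Subtracting pairs of circle equations eliminates x²+y² and gives linear equations (the radical axes):
-56.6 x + 176.6 y = -20269.92
-184.0 x − 62.6 y = -12407.32
Solving the 2×2 system: x ≈ 96.0, y ≈ -84.0 km.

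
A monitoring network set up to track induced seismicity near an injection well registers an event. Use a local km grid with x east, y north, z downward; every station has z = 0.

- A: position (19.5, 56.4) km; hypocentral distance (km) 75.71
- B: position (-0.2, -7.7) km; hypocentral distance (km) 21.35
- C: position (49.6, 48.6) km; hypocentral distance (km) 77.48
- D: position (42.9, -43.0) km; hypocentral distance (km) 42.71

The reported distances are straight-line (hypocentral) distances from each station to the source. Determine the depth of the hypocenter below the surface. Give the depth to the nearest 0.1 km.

Each station gives a sphere (x−x_i)² + (y−y_i)² + z² = d_i² (stations at z=0).
Subtracting the A sphere from B and C: z² cancels, leaving linear equations in x and y:
-39.4 x − 128.2 y = 1774.30
60.2 x − 15.6 y = 989.76
Solving: x ≈ 11.907, y ≈ -17.499 km (keep extra digits for the depth step; rounded: 11.9, -17.5).
Then from the A sphere: z² = 75.71² − (x − 19.5)² − (y − 56.4)² with x = 11.907, y = -17.499, so z ≈ 14.604 ≈ 14.6 km.
Check against D (with the unrounded solution): distance 42.71 ≈ 42.71 km. ✓

depth ≈ 14.6 km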